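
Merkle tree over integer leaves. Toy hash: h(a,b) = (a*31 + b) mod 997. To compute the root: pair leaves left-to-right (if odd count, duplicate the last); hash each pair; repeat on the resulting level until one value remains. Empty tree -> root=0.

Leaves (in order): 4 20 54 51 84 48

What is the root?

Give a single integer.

Answer: 554

Derivation:
L0: [4, 20, 54, 51, 84, 48]
L1: h(4,20)=(4*31+20)%997=144 h(54,51)=(54*31+51)%997=728 h(84,48)=(84*31+48)%997=658 -> [144, 728, 658]
L2: h(144,728)=(144*31+728)%997=207 h(658,658)=(658*31+658)%997=119 -> [207, 119]
L3: h(207,119)=(207*31+119)%997=554 -> [554]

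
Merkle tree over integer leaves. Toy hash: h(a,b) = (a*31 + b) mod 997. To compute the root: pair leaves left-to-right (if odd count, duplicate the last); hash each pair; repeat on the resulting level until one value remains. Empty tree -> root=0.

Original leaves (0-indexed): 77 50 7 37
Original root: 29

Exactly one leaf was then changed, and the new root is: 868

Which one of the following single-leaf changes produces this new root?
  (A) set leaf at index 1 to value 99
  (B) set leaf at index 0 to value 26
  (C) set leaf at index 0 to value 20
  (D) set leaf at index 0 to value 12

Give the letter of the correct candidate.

Answer: B

Derivation:
Original leaves: [77, 50, 7, 37]
Target new root: 868
Try each candidate change and compute the resulting root:
Candidate A: set leaf[1] = 99 -> leaves = [77, 99, 7, 37]
  L0: [77, 99, 7, 37]
  L1: h(77,99)=(77*31+99)%997=492 h(7,37)=(7*31+37)%997=254 -> [492, 254]
  L2: h(492,254)=(492*31+254)%997=551 -> [551]
  root = 551 != target 868
Candidate B: set leaf[0] = 26 -> leaves = [26, 50, 7, 37]
  L0: [26, 50, 7, 37]
  L1: h(26,50)=(26*31+50)%997=856 h(7,37)=(7*31+37)%997=254 -> [856, 254]
  L2: h(856,254)=(856*31+254)%997=868 -> [868]
  root = 868 == target 868  ** MATCH **
Candidate C: set leaf[0] = 20 -> leaves = [20, 50, 7, 37]
  L0: [20, 50, 7, 37]
  L1: h(20,50)=(20*31+50)%997=670 h(7,37)=(7*31+37)%997=254 -> [670, 254]
  L2: h(670,254)=(670*31+254)%997=87 -> [87]
  root = 87 != target 868
Candidate D: set leaf[0] = 12 -> leaves = [12, 50, 7, 37]
  L0: [12, 50, 7, 37]
  L1: h(12,50)=(12*31+50)%997=422 h(7,37)=(7*31+37)%997=254 -> [422, 254]
  L2: h(422,254)=(422*31+254)%997=375 -> [375]
  root = 375 != target 868
Candidate B produces the target root.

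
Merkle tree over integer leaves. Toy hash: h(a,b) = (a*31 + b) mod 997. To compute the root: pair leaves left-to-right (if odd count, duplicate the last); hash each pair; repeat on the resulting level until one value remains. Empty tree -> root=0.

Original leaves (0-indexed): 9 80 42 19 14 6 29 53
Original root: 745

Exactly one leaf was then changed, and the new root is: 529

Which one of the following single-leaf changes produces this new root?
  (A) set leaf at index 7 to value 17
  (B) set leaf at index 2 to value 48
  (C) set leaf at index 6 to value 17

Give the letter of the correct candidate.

Original leaves: [9, 80, 42, 19, 14, 6, 29, 53]
Target new root: 529
Try each candidate change and compute the resulting root:
Candidate A: set leaf[7] = 17 -> leaves = [9, 80, 42, 19, 14, 6, 29, 17]
  L0: [9, 80, 42, 19, 14, 6, 29, 17]
  L1: h(9,80)=(9*31+80)%997=359 h(42,19)=(42*31+19)%997=324 h(14,6)=(14*31+6)%997=440 h(29,17)=(29*31+17)%997=916 -> [359, 324, 440, 916]
  L2: h(359,324)=(359*31+324)%997=486 h(440,916)=(440*31+916)%997=598 -> [486, 598]
  L3: h(486,598)=(486*31+598)%997=709 -> [709]
  root = 709 != target 529
Candidate B: set leaf[2] = 48 -> leaves = [9, 80, 48, 19, 14, 6, 29, 53]
  L0: [9, 80, 48, 19, 14, 6, 29, 53]
  L1: h(9,80)=(9*31+80)%997=359 h(48,19)=(48*31+19)%997=510 h(14,6)=(14*31+6)%997=440 h(29,53)=(29*31+53)%997=952 -> [359, 510, 440, 952]
  L2: h(359,510)=(359*31+510)%997=672 h(440,952)=(440*31+952)%997=634 -> [672, 634]
  L3: h(672,634)=(672*31+634)%997=529 -> [529]
  root = 529 == target 529  ** MATCH **
Candidate C: set leaf[6] = 17 -> leaves = [9, 80, 42, 19, 14, 6, 17, 53]
  L0: [9, 80, 42, 19, 14, 6, 17, 53]
  L1: h(9,80)=(9*31+80)%997=359 h(42,19)=(42*31+19)%997=324 h(14,6)=(14*31+6)%997=440 h(17,53)=(17*31+53)%997=580 -> [359, 324, 440, 580]
  L2: h(359,324)=(359*31+324)%997=486 h(440,580)=(440*31+580)%997=262 -> [486, 262]
  L3: h(486,262)=(486*31+262)%997=373 -> [373]
  root = 373 != target 529
Candidate B produces the target root.

Answer: B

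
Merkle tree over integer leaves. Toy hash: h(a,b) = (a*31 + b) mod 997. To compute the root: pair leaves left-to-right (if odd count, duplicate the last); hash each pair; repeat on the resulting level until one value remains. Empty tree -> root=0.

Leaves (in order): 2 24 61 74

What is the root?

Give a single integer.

Answer: 643

Derivation:
L0: [2, 24, 61, 74]
L1: h(2,24)=(2*31+24)%997=86 h(61,74)=(61*31+74)%997=968 -> [86, 968]
L2: h(86,968)=(86*31+968)%997=643 -> [643]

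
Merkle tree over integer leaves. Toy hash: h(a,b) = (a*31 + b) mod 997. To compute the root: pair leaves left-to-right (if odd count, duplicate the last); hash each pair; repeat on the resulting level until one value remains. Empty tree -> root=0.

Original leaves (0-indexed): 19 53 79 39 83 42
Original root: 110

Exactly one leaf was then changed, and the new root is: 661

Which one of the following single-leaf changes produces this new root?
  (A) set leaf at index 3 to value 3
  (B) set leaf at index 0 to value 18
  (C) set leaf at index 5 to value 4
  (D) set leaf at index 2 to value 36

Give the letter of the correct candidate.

Answer: D

Derivation:
Original leaves: [19, 53, 79, 39, 83, 42]
Target new root: 661
Try each candidate change and compute the resulting root:
Candidate A: set leaf[3] = 3 -> leaves = [19, 53, 79, 3, 83, 42]
  L0: [19, 53, 79, 3, 83, 42]
  L1: h(19,53)=(19*31+53)%997=642 h(79,3)=(79*31+3)%997=458 h(83,42)=(83*31+42)%997=621 -> [642, 458, 621]
  L2: h(642,458)=(642*31+458)%997=420 h(621,621)=(621*31+621)%997=929 -> [420, 929]
  L3: h(420,929)=(420*31+929)%997=988 -> [988]
  root = 988 != target 661
Candidate B: set leaf[0] = 18 -> leaves = [18, 53, 79, 39, 83, 42]
  L0: [18, 53, 79, 39, 83, 42]
  L1: h(18,53)=(18*31+53)%997=611 h(79,39)=(79*31+39)%997=494 h(83,42)=(83*31+42)%997=621 -> [611, 494, 621]
  L2: h(611,494)=(611*31+494)%997=492 h(621,621)=(621*31+621)%997=929 -> [492, 929]
  L3: h(492,929)=(492*31+929)%997=229 -> [229]
  root = 229 != target 661
Candidate C: set leaf[5] = 4 -> leaves = [19, 53, 79, 39, 83, 4]
  L0: [19, 53, 79, 39, 83, 4]
  L1: h(19,53)=(19*31+53)%997=642 h(79,39)=(79*31+39)%997=494 h(83,4)=(83*31+4)%997=583 -> [642, 494, 583]
  L2: h(642,494)=(642*31+494)%997=456 h(583,583)=(583*31+583)%997=710 -> [456, 710]
  L3: h(456,710)=(456*31+710)%997=888 -> [888]
  root = 888 != target 661
Candidate D: set leaf[2] = 36 -> leaves = [19, 53, 36, 39, 83, 42]
  L0: [19, 53, 36, 39, 83, 42]
  L1: h(19,53)=(19*31+53)%997=642 h(36,39)=(36*31+39)%997=158 h(83,42)=(83*31+42)%997=621 -> [642, 158, 621]
  L2: h(642,158)=(642*31+158)%997=120 h(621,621)=(621*31+621)%997=929 -> [120, 929]
  L3: h(120,929)=(120*31+929)%997=661 -> [661]
  root = 661 == target 661  ** MATCH **
Candidate D produces the target root.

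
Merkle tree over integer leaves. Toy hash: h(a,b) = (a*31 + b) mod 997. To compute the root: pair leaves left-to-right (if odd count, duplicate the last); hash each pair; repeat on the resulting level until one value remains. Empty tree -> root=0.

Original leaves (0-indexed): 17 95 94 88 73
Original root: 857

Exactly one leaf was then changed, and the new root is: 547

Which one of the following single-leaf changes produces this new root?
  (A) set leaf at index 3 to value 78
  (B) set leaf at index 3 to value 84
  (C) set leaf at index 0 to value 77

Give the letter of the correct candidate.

Answer: A

Derivation:
Original leaves: [17, 95, 94, 88, 73]
Target new root: 547
Try each candidate change and compute the resulting root:
Candidate A: set leaf[3] = 78 -> leaves = [17, 95, 94, 78, 73]
  L0: [17, 95, 94, 78, 73]
  L1: h(17,95)=(17*31+95)%997=622 h(94,78)=(94*31+78)%997=1 h(73,73)=(73*31+73)%997=342 -> [622, 1, 342]
  L2: h(622,1)=(622*31+1)%997=340 h(342,342)=(342*31+342)%997=974 -> [340, 974]
  L3: h(340,974)=(340*31+974)%997=547 -> [547]
  root = 547 == target 547  ** MATCH **
Candidate B: set leaf[3] = 84 -> leaves = [17, 95, 94, 84, 73]
  L0: [17, 95, 94, 84, 73]
  L1: h(17,95)=(17*31+95)%997=622 h(94,84)=(94*31+84)%997=7 h(73,73)=(73*31+73)%997=342 -> [622, 7, 342]
  L2: h(622,7)=(622*31+7)%997=346 h(342,342)=(342*31+342)%997=974 -> [346, 974]
  L3: h(346,974)=(346*31+974)%997=733 -> [733]
  root = 733 != target 547
Candidate C: set leaf[0] = 77 -> leaves = [77, 95, 94, 88, 73]
  L0: [77, 95, 94, 88, 73]
  L1: h(77,95)=(77*31+95)%997=488 h(94,88)=(94*31+88)%997=11 h(73,73)=(73*31+73)%997=342 -> [488, 11, 342]
  L2: h(488,11)=(488*31+11)%997=184 h(342,342)=(342*31+342)%997=974 -> [184, 974]
  L3: h(184,974)=(184*31+974)%997=696 -> [696]
  root = 696 != target 547
Candidate A produces the target root.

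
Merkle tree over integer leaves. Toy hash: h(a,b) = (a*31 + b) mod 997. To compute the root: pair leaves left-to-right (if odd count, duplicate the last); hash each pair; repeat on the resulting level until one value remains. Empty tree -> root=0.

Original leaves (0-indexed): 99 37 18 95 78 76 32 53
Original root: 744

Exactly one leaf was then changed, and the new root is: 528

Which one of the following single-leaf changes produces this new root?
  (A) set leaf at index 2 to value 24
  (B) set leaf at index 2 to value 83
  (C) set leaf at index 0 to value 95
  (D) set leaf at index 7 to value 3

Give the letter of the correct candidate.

Original leaves: [99, 37, 18, 95, 78, 76, 32, 53]
Target new root: 528
Try each candidate change and compute the resulting root:
Candidate A: set leaf[2] = 24 -> leaves = [99, 37, 24, 95, 78, 76, 32, 53]
  L0: [99, 37, 24, 95, 78, 76, 32, 53]
  L1: h(99,37)=(99*31+37)%997=115 h(24,95)=(24*31+95)%997=839 h(78,76)=(78*31+76)%997=500 h(32,53)=(32*31+53)%997=48 -> [115, 839, 500, 48]
  L2: h(115,839)=(115*31+839)%997=416 h(500,48)=(500*31+48)%997=593 -> [416, 593]
  L3: h(416,593)=(416*31+593)%997=528 -> [528]
  root = 528 == target 528  ** MATCH **
Candidate B: set leaf[2] = 83 -> leaves = [99, 37, 83, 95, 78, 76, 32, 53]
  L0: [99, 37, 83, 95, 78, 76, 32, 53]
  L1: h(99,37)=(99*31+37)%997=115 h(83,95)=(83*31+95)%997=674 h(78,76)=(78*31+76)%997=500 h(32,53)=(32*31+53)%997=48 -> [115, 674, 500, 48]
  L2: h(115,674)=(115*31+674)%997=251 h(500,48)=(500*31+48)%997=593 -> [251, 593]
  L3: h(251,593)=(251*31+593)%997=398 -> [398]
  root = 398 != target 528
Candidate C: set leaf[0] = 95 -> leaves = [95, 37, 18, 95, 78, 76, 32, 53]
  L0: [95, 37, 18, 95, 78, 76, 32, 53]
  L1: h(95,37)=(95*31+37)%997=988 h(18,95)=(18*31+95)%997=653 h(78,76)=(78*31+76)%997=500 h(32,53)=(32*31+53)%997=48 -> [988, 653, 500, 48]
  L2: h(988,653)=(988*31+653)%997=374 h(500,48)=(500*31+48)%997=593 -> [374, 593]
  L3: h(374,593)=(374*31+593)%997=223 -> [223]
  root = 223 != target 528
Candidate D: set leaf[7] = 3 -> leaves = [99, 37, 18, 95, 78, 76, 32, 3]
  L0: [99, 37, 18, 95, 78, 76, 32, 3]
  L1: h(99,37)=(99*31+37)%997=115 h(18,95)=(18*31+95)%997=653 h(78,76)=(78*31+76)%997=500 h(32,3)=(32*31+3)%997=995 -> [115, 653, 500, 995]
  L2: h(115,653)=(115*31+653)%997=230 h(500,995)=(500*31+995)%997=543 -> [230, 543]
  L3: h(230,543)=(230*31+543)%997=694 -> [694]
  root = 694 != target 528
Candidate A produces the target root.

Answer: A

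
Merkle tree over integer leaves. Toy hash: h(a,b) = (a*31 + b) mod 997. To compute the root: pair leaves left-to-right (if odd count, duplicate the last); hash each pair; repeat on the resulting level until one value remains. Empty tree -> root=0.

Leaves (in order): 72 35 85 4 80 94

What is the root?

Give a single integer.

Answer: 811

Derivation:
L0: [72, 35, 85, 4, 80, 94]
L1: h(72,35)=(72*31+35)%997=273 h(85,4)=(85*31+4)%997=645 h(80,94)=(80*31+94)%997=580 -> [273, 645, 580]
L2: h(273,645)=(273*31+645)%997=135 h(580,580)=(580*31+580)%997=614 -> [135, 614]
L3: h(135,614)=(135*31+614)%997=811 -> [811]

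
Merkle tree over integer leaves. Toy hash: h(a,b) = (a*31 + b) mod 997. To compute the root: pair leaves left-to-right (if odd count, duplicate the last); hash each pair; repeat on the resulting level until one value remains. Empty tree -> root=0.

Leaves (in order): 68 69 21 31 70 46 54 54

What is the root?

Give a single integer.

L0: [68, 69, 21, 31, 70, 46, 54, 54]
L1: h(68,69)=(68*31+69)%997=183 h(21,31)=(21*31+31)%997=682 h(70,46)=(70*31+46)%997=222 h(54,54)=(54*31+54)%997=731 -> [183, 682, 222, 731]
L2: h(183,682)=(183*31+682)%997=373 h(222,731)=(222*31+731)%997=634 -> [373, 634]
L3: h(373,634)=(373*31+634)%997=233 -> [233]

Answer: 233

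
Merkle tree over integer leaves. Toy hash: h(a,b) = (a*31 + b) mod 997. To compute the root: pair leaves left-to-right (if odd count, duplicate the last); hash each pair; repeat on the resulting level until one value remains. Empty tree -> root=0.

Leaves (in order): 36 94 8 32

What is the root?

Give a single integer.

L0: [36, 94, 8, 32]
L1: h(36,94)=(36*31+94)%997=213 h(8,32)=(8*31+32)%997=280 -> [213, 280]
L2: h(213,280)=(213*31+280)%997=901 -> [901]

Answer: 901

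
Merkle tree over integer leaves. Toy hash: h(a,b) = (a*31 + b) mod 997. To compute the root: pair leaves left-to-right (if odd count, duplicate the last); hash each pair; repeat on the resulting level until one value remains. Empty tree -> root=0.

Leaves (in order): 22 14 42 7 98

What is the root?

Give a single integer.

Answer: 223

Derivation:
L0: [22, 14, 42, 7, 98]
L1: h(22,14)=(22*31+14)%997=696 h(42,7)=(42*31+7)%997=312 h(98,98)=(98*31+98)%997=145 -> [696, 312, 145]
L2: h(696,312)=(696*31+312)%997=951 h(145,145)=(145*31+145)%997=652 -> [951, 652]
L3: h(951,652)=(951*31+652)%997=223 -> [223]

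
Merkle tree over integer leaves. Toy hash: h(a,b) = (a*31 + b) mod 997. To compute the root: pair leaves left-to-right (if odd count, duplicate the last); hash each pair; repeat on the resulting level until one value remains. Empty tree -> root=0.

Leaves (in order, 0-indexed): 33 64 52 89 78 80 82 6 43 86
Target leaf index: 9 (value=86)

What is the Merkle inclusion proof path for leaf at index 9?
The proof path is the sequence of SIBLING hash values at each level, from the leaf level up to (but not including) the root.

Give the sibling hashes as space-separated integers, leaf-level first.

L0 (leaves): [33, 64, 52, 89, 78, 80, 82, 6, 43, 86], target index=9
L1: h(33,64)=(33*31+64)%997=90 [pair 0] h(52,89)=(52*31+89)%997=704 [pair 1] h(78,80)=(78*31+80)%997=504 [pair 2] h(82,6)=(82*31+6)%997=554 [pair 3] h(43,86)=(43*31+86)%997=422 [pair 4] -> [90, 704, 504, 554, 422]
  Sibling for proof at L0: 43
L2: h(90,704)=(90*31+704)%997=503 [pair 0] h(504,554)=(504*31+554)%997=226 [pair 1] h(422,422)=(422*31+422)%997=543 [pair 2] -> [503, 226, 543]
  Sibling for proof at L1: 422
L3: h(503,226)=(503*31+226)%997=864 [pair 0] h(543,543)=(543*31+543)%997=427 [pair 1] -> [864, 427]
  Sibling for proof at L2: 543
L4: h(864,427)=(864*31+427)%997=292 [pair 0] -> [292]
  Sibling for proof at L3: 864
Root: 292
Proof path (sibling hashes from leaf to root): [43, 422, 543, 864]

Answer: 43 422 543 864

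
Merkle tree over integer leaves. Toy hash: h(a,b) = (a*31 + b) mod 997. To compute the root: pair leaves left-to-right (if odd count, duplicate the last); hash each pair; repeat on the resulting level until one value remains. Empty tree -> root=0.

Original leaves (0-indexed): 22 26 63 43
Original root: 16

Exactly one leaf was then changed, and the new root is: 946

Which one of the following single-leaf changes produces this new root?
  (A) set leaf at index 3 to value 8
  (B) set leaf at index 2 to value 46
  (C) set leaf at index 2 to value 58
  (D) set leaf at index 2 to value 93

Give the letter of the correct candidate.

Answer: D

Derivation:
Original leaves: [22, 26, 63, 43]
Target new root: 946
Try each candidate change and compute the resulting root:
Candidate A: set leaf[3] = 8 -> leaves = [22, 26, 63, 8]
  L0: [22, 26, 63, 8]
  L1: h(22,26)=(22*31+26)%997=708 h(63,8)=(63*31+8)%997=964 -> [708, 964]
  L2: h(708,964)=(708*31+964)%997=978 -> [978]
  root = 978 != target 946
Candidate B: set leaf[2] = 46 -> leaves = [22, 26, 46, 43]
  L0: [22, 26, 46, 43]
  L1: h(22,26)=(22*31+26)%997=708 h(46,43)=(46*31+43)%997=472 -> [708, 472]
  L2: h(708,472)=(708*31+472)%997=486 -> [486]
  root = 486 != target 946
Candidate C: set leaf[2] = 58 -> leaves = [22, 26, 58, 43]
  L0: [22, 26, 58, 43]
  L1: h(22,26)=(22*31+26)%997=708 h(58,43)=(58*31+43)%997=844 -> [708, 844]
  L2: h(708,844)=(708*31+844)%997=858 -> [858]
  root = 858 != target 946
Candidate D: set leaf[2] = 93 -> leaves = [22, 26, 93, 43]
  L0: [22, 26, 93, 43]
  L1: h(22,26)=(22*31+26)%997=708 h(93,43)=(93*31+43)%997=932 -> [708, 932]
  L2: h(708,932)=(708*31+932)%997=946 -> [946]
  root = 946 == target 946  ** MATCH **
Candidate D produces the target root.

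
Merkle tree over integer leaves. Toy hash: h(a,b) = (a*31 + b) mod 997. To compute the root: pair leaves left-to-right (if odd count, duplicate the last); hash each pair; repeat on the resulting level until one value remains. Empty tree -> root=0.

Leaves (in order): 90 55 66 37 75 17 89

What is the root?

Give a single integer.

Answer: 714

Derivation:
L0: [90, 55, 66, 37, 75, 17, 89]
L1: h(90,55)=(90*31+55)%997=851 h(66,37)=(66*31+37)%997=89 h(75,17)=(75*31+17)%997=348 h(89,89)=(89*31+89)%997=854 -> [851, 89, 348, 854]
L2: h(851,89)=(851*31+89)%997=548 h(348,854)=(348*31+854)%997=675 -> [548, 675]
L3: h(548,675)=(548*31+675)%997=714 -> [714]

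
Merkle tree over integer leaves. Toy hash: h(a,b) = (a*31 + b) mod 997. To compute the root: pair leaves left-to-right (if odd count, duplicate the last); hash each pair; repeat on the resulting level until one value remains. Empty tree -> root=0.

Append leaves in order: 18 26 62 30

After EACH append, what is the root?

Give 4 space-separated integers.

Answer: 18 584 148 116

Derivation:
After append 18 (leaves=[18]):
  L0: [18]
  root=18
After append 26 (leaves=[18, 26]):
  L0: [18, 26]
  L1: h(18,26)=(18*31+26)%997=584 -> [584]
  root=584
After append 62 (leaves=[18, 26, 62]):
  L0: [18, 26, 62]
  L1: h(18,26)=(18*31+26)%997=584 h(62,62)=(62*31+62)%997=987 -> [584, 987]
  L2: h(584,987)=(584*31+987)%997=148 -> [148]
  root=148
After append 30 (leaves=[18, 26, 62, 30]):
  L0: [18, 26, 62, 30]
  L1: h(18,26)=(18*31+26)%997=584 h(62,30)=(62*31+30)%997=955 -> [584, 955]
  L2: h(584,955)=(584*31+955)%997=116 -> [116]
  root=116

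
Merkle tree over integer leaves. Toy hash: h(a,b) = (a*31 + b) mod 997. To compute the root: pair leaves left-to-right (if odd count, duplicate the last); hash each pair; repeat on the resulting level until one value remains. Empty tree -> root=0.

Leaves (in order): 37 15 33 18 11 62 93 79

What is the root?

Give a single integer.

L0: [37, 15, 33, 18, 11, 62, 93, 79]
L1: h(37,15)=(37*31+15)%997=165 h(33,18)=(33*31+18)%997=44 h(11,62)=(11*31+62)%997=403 h(93,79)=(93*31+79)%997=968 -> [165, 44, 403, 968]
L2: h(165,44)=(165*31+44)%997=174 h(403,968)=(403*31+968)%997=500 -> [174, 500]
L3: h(174,500)=(174*31+500)%997=909 -> [909]

Answer: 909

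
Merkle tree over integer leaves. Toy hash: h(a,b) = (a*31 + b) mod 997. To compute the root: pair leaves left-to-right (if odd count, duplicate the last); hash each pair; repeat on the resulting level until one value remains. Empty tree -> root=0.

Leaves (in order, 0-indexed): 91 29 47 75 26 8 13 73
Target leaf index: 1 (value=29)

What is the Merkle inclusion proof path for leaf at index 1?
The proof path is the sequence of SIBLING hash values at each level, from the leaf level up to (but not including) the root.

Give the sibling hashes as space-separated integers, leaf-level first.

L0 (leaves): [91, 29, 47, 75, 26, 8, 13, 73], target index=1
L1: h(91,29)=(91*31+29)%997=856 [pair 0] h(47,75)=(47*31+75)%997=535 [pair 1] h(26,8)=(26*31+8)%997=814 [pair 2] h(13,73)=(13*31+73)%997=476 [pair 3] -> [856, 535, 814, 476]
  Sibling for proof at L0: 91
L2: h(856,535)=(856*31+535)%997=152 [pair 0] h(814,476)=(814*31+476)%997=785 [pair 1] -> [152, 785]
  Sibling for proof at L1: 535
L3: h(152,785)=(152*31+785)%997=512 [pair 0] -> [512]
  Sibling for proof at L2: 785
Root: 512
Proof path (sibling hashes from leaf to root): [91, 535, 785]

Answer: 91 535 785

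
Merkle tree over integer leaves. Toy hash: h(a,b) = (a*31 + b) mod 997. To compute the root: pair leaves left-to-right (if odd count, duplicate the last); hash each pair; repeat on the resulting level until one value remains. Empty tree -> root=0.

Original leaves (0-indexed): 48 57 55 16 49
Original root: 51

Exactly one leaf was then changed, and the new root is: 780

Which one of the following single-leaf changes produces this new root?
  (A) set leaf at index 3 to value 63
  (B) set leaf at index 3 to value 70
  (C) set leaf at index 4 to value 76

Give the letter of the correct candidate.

Answer: C

Derivation:
Original leaves: [48, 57, 55, 16, 49]
Target new root: 780
Try each candidate change and compute the resulting root:
Candidate A: set leaf[3] = 63 -> leaves = [48, 57, 55, 63, 49]
  L0: [48, 57, 55, 63, 49]
  L1: h(48,57)=(48*31+57)%997=548 h(55,63)=(55*31+63)%997=771 h(49,49)=(49*31+49)%997=571 -> [548, 771, 571]
  L2: h(548,771)=(548*31+771)%997=810 h(571,571)=(571*31+571)%997=326 -> [810, 326]
  L3: h(810,326)=(810*31+326)%997=511 -> [511]
  root = 511 != target 780
Candidate B: set leaf[3] = 70 -> leaves = [48, 57, 55, 70, 49]
  L0: [48, 57, 55, 70, 49]
  L1: h(48,57)=(48*31+57)%997=548 h(55,70)=(55*31+70)%997=778 h(49,49)=(49*31+49)%997=571 -> [548, 778, 571]
  L2: h(548,778)=(548*31+778)%997=817 h(571,571)=(571*31+571)%997=326 -> [817, 326]
  L3: h(817,326)=(817*31+326)%997=728 -> [728]
  root = 728 != target 780
Candidate C: set leaf[4] = 76 -> leaves = [48, 57, 55, 16, 76]
  L0: [48, 57, 55, 16, 76]
  L1: h(48,57)=(48*31+57)%997=548 h(55,16)=(55*31+16)%997=724 h(76,76)=(76*31+76)%997=438 -> [548, 724, 438]
  L2: h(548,724)=(548*31+724)%997=763 h(438,438)=(438*31+438)%997=58 -> [763, 58]
  L3: h(763,58)=(763*31+58)%997=780 -> [780]
  root = 780 == target 780  ** MATCH **
Candidate C produces the target root.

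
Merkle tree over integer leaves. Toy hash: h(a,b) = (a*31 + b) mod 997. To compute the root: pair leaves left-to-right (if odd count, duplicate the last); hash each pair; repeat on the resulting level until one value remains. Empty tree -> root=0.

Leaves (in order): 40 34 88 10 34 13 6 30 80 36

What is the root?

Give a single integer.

L0: [40, 34, 88, 10, 34, 13, 6, 30, 80, 36]
L1: h(40,34)=(40*31+34)%997=277 h(88,10)=(88*31+10)%997=744 h(34,13)=(34*31+13)%997=70 h(6,30)=(6*31+30)%997=216 h(80,36)=(80*31+36)%997=522 -> [277, 744, 70, 216, 522]
L2: h(277,744)=(277*31+744)%997=358 h(70,216)=(70*31+216)%997=392 h(522,522)=(522*31+522)%997=752 -> [358, 392, 752]
L3: h(358,392)=(358*31+392)%997=523 h(752,752)=(752*31+752)%997=136 -> [523, 136]
L4: h(523,136)=(523*31+136)%997=397 -> [397]

Answer: 397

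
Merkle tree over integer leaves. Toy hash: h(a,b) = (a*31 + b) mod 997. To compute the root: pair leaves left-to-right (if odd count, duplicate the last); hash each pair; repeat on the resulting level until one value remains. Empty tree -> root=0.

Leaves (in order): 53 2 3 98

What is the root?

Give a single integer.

L0: [53, 2, 3, 98]
L1: h(53,2)=(53*31+2)%997=648 h(3,98)=(3*31+98)%997=191 -> [648, 191]
L2: h(648,191)=(648*31+191)%997=339 -> [339]

Answer: 339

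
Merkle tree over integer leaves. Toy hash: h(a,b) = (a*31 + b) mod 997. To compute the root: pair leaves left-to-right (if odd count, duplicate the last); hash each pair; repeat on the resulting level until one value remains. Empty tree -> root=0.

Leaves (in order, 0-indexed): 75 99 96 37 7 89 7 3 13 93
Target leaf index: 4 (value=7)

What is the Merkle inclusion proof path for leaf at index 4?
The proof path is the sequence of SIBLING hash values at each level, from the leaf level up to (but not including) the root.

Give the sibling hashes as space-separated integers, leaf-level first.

L0 (leaves): [75, 99, 96, 37, 7, 89, 7, 3, 13, 93], target index=4
L1: h(75,99)=(75*31+99)%997=430 [pair 0] h(96,37)=(96*31+37)%997=22 [pair 1] h(7,89)=(7*31+89)%997=306 [pair 2] h(7,3)=(7*31+3)%997=220 [pair 3] h(13,93)=(13*31+93)%997=496 [pair 4] -> [430, 22, 306, 220, 496]
  Sibling for proof at L0: 89
L2: h(430,22)=(430*31+22)%997=391 [pair 0] h(306,220)=(306*31+220)%997=733 [pair 1] h(496,496)=(496*31+496)%997=917 [pair 2] -> [391, 733, 917]
  Sibling for proof at L1: 220
L3: h(391,733)=(391*31+733)%997=890 [pair 0] h(917,917)=(917*31+917)%997=431 [pair 1] -> [890, 431]
  Sibling for proof at L2: 391
L4: h(890,431)=(890*31+431)%997=105 [pair 0] -> [105]
  Sibling for proof at L3: 431
Root: 105
Proof path (sibling hashes from leaf to root): [89, 220, 391, 431]

Answer: 89 220 391 431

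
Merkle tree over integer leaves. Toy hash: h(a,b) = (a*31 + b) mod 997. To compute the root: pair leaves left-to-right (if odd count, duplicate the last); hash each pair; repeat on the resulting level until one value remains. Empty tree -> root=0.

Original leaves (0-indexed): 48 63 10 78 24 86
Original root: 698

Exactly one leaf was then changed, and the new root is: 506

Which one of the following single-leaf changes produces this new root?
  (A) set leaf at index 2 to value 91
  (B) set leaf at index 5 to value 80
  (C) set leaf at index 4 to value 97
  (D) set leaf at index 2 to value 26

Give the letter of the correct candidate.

Answer: B

Derivation:
Original leaves: [48, 63, 10, 78, 24, 86]
Target new root: 506
Try each candidate change and compute the resulting root:
Candidate A: set leaf[2] = 91 -> leaves = [48, 63, 91, 78, 24, 86]
  L0: [48, 63, 91, 78, 24, 86]
  L1: h(48,63)=(48*31+63)%997=554 h(91,78)=(91*31+78)%997=905 h(24,86)=(24*31+86)%997=830 -> [554, 905, 830]
  L2: h(554,905)=(554*31+905)%997=133 h(830,830)=(830*31+830)%997=638 -> [133, 638]
  L3: h(133,638)=(133*31+638)%997=773 -> [773]
  root = 773 != target 506
Candidate B: set leaf[5] = 80 -> leaves = [48, 63, 10, 78, 24, 80]
  L0: [48, 63, 10, 78, 24, 80]
  L1: h(48,63)=(48*31+63)%997=554 h(10,78)=(10*31+78)%997=388 h(24,80)=(24*31+80)%997=824 -> [554, 388, 824]
  L2: h(554,388)=(554*31+388)%997=613 h(824,824)=(824*31+824)%997=446 -> [613, 446]
  L3: h(613,446)=(613*31+446)%997=506 -> [506]
  root = 506 == target 506  ** MATCH **
Candidate C: set leaf[4] = 97 -> leaves = [48, 63, 10, 78, 97, 86]
  L0: [48, 63, 10, 78, 97, 86]
  L1: h(48,63)=(48*31+63)%997=554 h(10,78)=(10*31+78)%997=388 h(97,86)=(97*31+86)%997=102 -> [554, 388, 102]
  L2: h(554,388)=(554*31+388)%997=613 h(102,102)=(102*31+102)%997=273 -> [613, 273]
  L3: h(613,273)=(613*31+273)%997=333 -> [333]
  root = 333 != target 506
Candidate D: set leaf[2] = 26 -> leaves = [48, 63, 26, 78, 24, 86]
  L0: [48, 63, 26, 78, 24, 86]
  L1: h(48,63)=(48*31+63)%997=554 h(26,78)=(26*31+78)%997=884 h(24,86)=(24*31+86)%997=830 -> [554, 884, 830]
  L2: h(554,884)=(554*31+884)%997=112 h(830,830)=(830*31+830)%997=638 -> [112, 638]
  L3: h(112,638)=(112*31+638)%997=122 -> [122]
  root = 122 != target 506
Candidate B produces the target root.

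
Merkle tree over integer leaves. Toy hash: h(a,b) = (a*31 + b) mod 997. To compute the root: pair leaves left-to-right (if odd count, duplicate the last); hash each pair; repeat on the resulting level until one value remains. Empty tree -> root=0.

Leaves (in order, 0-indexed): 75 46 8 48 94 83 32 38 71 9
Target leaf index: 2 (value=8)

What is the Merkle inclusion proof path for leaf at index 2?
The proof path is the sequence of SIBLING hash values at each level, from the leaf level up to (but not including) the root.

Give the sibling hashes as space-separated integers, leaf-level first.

Answer: 48 377 219 847

Derivation:
L0 (leaves): [75, 46, 8, 48, 94, 83, 32, 38, 71, 9], target index=2
L1: h(75,46)=(75*31+46)%997=377 [pair 0] h(8,48)=(8*31+48)%997=296 [pair 1] h(94,83)=(94*31+83)%997=6 [pair 2] h(32,38)=(32*31+38)%997=33 [pair 3] h(71,9)=(71*31+9)%997=216 [pair 4] -> [377, 296, 6, 33, 216]
  Sibling for proof at L0: 48
L2: h(377,296)=(377*31+296)%997=19 [pair 0] h(6,33)=(6*31+33)%997=219 [pair 1] h(216,216)=(216*31+216)%997=930 [pair 2] -> [19, 219, 930]
  Sibling for proof at L1: 377
L3: h(19,219)=(19*31+219)%997=808 [pair 0] h(930,930)=(930*31+930)%997=847 [pair 1] -> [808, 847]
  Sibling for proof at L2: 219
L4: h(808,847)=(808*31+847)%997=970 [pair 0] -> [970]
  Sibling for proof at L3: 847
Root: 970
Proof path (sibling hashes from leaf to root): [48, 377, 219, 847]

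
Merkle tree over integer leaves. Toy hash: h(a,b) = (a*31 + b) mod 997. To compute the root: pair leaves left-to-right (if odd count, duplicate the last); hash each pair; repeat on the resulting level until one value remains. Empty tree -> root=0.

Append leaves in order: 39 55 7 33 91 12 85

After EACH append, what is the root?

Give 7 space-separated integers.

Answer: 39 267 525 551 595 61 945

Derivation:
After append 39 (leaves=[39]):
  L0: [39]
  root=39
After append 55 (leaves=[39, 55]):
  L0: [39, 55]
  L1: h(39,55)=(39*31+55)%997=267 -> [267]
  root=267
After append 7 (leaves=[39, 55, 7]):
  L0: [39, 55, 7]
  L1: h(39,55)=(39*31+55)%997=267 h(7,7)=(7*31+7)%997=224 -> [267, 224]
  L2: h(267,224)=(267*31+224)%997=525 -> [525]
  root=525
After append 33 (leaves=[39, 55, 7, 33]):
  L0: [39, 55, 7, 33]
  L1: h(39,55)=(39*31+55)%997=267 h(7,33)=(7*31+33)%997=250 -> [267, 250]
  L2: h(267,250)=(267*31+250)%997=551 -> [551]
  root=551
After append 91 (leaves=[39, 55, 7, 33, 91]):
  L0: [39, 55, 7, 33, 91]
  L1: h(39,55)=(39*31+55)%997=267 h(7,33)=(7*31+33)%997=250 h(91,91)=(91*31+91)%997=918 -> [267, 250, 918]
  L2: h(267,250)=(267*31+250)%997=551 h(918,918)=(918*31+918)%997=463 -> [551, 463]
  L3: h(551,463)=(551*31+463)%997=595 -> [595]
  root=595
After append 12 (leaves=[39, 55, 7, 33, 91, 12]):
  L0: [39, 55, 7, 33, 91, 12]
  L1: h(39,55)=(39*31+55)%997=267 h(7,33)=(7*31+33)%997=250 h(91,12)=(91*31+12)%997=839 -> [267, 250, 839]
  L2: h(267,250)=(267*31+250)%997=551 h(839,839)=(839*31+839)%997=926 -> [551, 926]
  L3: h(551,926)=(551*31+926)%997=61 -> [61]
  root=61
After append 85 (leaves=[39, 55, 7, 33, 91, 12, 85]):
  L0: [39, 55, 7, 33, 91, 12, 85]
  L1: h(39,55)=(39*31+55)%997=267 h(7,33)=(7*31+33)%997=250 h(91,12)=(91*31+12)%997=839 h(85,85)=(85*31+85)%997=726 -> [267, 250, 839, 726]
  L2: h(267,250)=(267*31+250)%997=551 h(839,726)=(839*31+726)%997=813 -> [551, 813]
  L3: h(551,813)=(551*31+813)%997=945 -> [945]
  root=945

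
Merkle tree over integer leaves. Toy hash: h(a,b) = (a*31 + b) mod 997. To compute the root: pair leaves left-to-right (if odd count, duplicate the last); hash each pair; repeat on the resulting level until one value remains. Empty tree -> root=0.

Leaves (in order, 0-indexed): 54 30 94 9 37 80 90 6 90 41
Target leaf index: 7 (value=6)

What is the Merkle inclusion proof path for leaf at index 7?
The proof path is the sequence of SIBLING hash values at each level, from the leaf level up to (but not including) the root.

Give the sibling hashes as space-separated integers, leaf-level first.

Answer: 90 230 912 665

Derivation:
L0 (leaves): [54, 30, 94, 9, 37, 80, 90, 6, 90, 41], target index=7
L1: h(54,30)=(54*31+30)%997=707 [pair 0] h(94,9)=(94*31+9)%997=929 [pair 1] h(37,80)=(37*31+80)%997=230 [pair 2] h(90,6)=(90*31+6)%997=802 [pair 3] h(90,41)=(90*31+41)%997=837 [pair 4] -> [707, 929, 230, 802, 837]
  Sibling for proof at L0: 90
L2: h(707,929)=(707*31+929)%997=912 [pair 0] h(230,802)=(230*31+802)%997=953 [pair 1] h(837,837)=(837*31+837)%997=862 [pair 2] -> [912, 953, 862]
  Sibling for proof at L1: 230
L3: h(912,953)=(912*31+953)%997=312 [pair 0] h(862,862)=(862*31+862)%997=665 [pair 1] -> [312, 665]
  Sibling for proof at L2: 912
L4: h(312,665)=(312*31+665)%997=367 [pair 0] -> [367]
  Sibling for proof at L3: 665
Root: 367
Proof path (sibling hashes from leaf to root): [90, 230, 912, 665]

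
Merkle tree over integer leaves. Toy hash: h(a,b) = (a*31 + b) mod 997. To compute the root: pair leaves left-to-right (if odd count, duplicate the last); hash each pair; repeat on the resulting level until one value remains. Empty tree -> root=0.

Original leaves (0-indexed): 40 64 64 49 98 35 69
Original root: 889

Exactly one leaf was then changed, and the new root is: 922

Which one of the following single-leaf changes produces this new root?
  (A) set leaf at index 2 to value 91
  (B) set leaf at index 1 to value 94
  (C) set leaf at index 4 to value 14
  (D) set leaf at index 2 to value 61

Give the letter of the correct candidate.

Original leaves: [40, 64, 64, 49, 98, 35, 69]
Target new root: 922
Try each candidate change and compute the resulting root:
Candidate A: set leaf[2] = 91 -> leaves = [40, 64, 91, 49, 98, 35, 69]
  L0: [40, 64, 91, 49, 98, 35, 69]
  L1: h(40,64)=(40*31+64)%997=307 h(91,49)=(91*31+49)%997=876 h(98,35)=(98*31+35)%997=82 h(69,69)=(69*31+69)%997=214 -> [307, 876, 82, 214]
  L2: h(307,876)=(307*31+876)%997=423 h(82,214)=(82*31+214)%997=762 -> [423, 762]
  L3: h(423,762)=(423*31+762)%997=914 -> [914]
  root = 914 != target 922
Candidate B: set leaf[1] = 94 -> leaves = [40, 94, 64, 49, 98, 35, 69]
  L0: [40, 94, 64, 49, 98, 35, 69]
  L1: h(40,94)=(40*31+94)%997=337 h(64,49)=(64*31+49)%997=39 h(98,35)=(98*31+35)%997=82 h(69,69)=(69*31+69)%997=214 -> [337, 39, 82, 214]
  L2: h(337,39)=(337*31+39)%997=516 h(82,214)=(82*31+214)%997=762 -> [516, 762]
  L3: h(516,762)=(516*31+762)%997=806 -> [806]
  root = 806 != target 922
Candidate C: set leaf[4] = 14 -> leaves = [40, 64, 64, 49, 14, 35, 69]
  L0: [40, 64, 64, 49, 14, 35, 69]
  L1: h(40,64)=(40*31+64)%997=307 h(64,49)=(64*31+49)%997=39 h(14,35)=(14*31+35)%997=469 h(69,69)=(69*31+69)%997=214 -> [307, 39, 469, 214]
  L2: h(307,39)=(307*31+39)%997=583 h(469,214)=(469*31+214)%997=795 -> [583, 795]
  L3: h(583,795)=(583*31+795)%997=922 -> [922]
  root = 922 == target 922  ** MATCH **
Candidate D: set leaf[2] = 61 -> leaves = [40, 64, 61, 49, 98, 35, 69]
  L0: [40, 64, 61, 49, 98, 35, 69]
  L1: h(40,64)=(40*31+64)%997=307 h(61,49)=(61*31+49)%997=943 h(98,35)=(98*31+35)%997=82 h(69,69)=(69*31+69)%997=214 -> [307, 943, 82, 214]
  L2: h(307,943)=(307*31+943)%997=490 h(82,214)=(82*31+214)%997=762 -> [490, 762]
  L3: h(490,762)=(490*31+762)%997=0 -> [0]
  root = 0 != target 922
Candidate C produces the target root.

Answer: C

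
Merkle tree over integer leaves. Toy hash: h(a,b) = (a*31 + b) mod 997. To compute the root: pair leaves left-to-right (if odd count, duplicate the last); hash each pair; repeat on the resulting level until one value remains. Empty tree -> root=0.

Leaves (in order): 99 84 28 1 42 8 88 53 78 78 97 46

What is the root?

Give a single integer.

Answer: 924

Derivation:
L0: [99, 84, 28, 1, 42, 8, 88, 53, 78, 78, 97, 46]
L1: h(99,84)=(99*31+84)%997=162 h(28,1)=(28*31+1)%997=869 h(42,8)=(42*31+8)%997=313 h(88,53)=(88*31+53)%997=787 h(78,78)=(78*31+78)%997=502 h(97,46)=(97*31+46)%997=62 -> [162, 869, 313, 787, 502, 62]
L2: h(162,869)=(162*31+869)%997=906 h(313,787)=(313*31+787)%997=520 h(502,62)=(502*31+62)%997=669 -> [906, 520, 669]
L3: h(906,520)=(906*31+520)%997=690 h(669,669)=(669*31+669)%997=471 -> [690, 471]
L4: h(690,471)=(690*31+471)%997=924 -> [924]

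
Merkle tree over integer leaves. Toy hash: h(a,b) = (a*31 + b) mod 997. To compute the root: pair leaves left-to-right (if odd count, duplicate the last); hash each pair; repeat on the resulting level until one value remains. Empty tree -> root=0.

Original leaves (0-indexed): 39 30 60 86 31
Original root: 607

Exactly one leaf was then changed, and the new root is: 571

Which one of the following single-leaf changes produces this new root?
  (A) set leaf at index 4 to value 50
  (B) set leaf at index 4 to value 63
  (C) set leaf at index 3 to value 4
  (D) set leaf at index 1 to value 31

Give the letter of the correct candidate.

Answer: D

Derivation:
Original leaves: [39, 30, 60, 86, 31]
Target new root: 571
Try each candidate change and compute the resulting root:
Candidate A: set leaf[4] = 50 -> leaves = [39, 30, 60, 86, 50]
  L0: [39, 30, 60, 86, 50]
  L1: h(39,30)=(39*31+30)%997=242 h(60,86)=(60*31+86)%997=949 h(50,50)=(50*31+50)%997=603 -> [242, 949, 603]
  L2: h(242,949)=(242*31+949)%997=475 h(603,603)=(603*31+603)%997=353 -> [475, 353]
  L3: h(475,353)=(475*31+353)%997=123 -> [123]
  root = 123 != target 571
Candidate B: set leaf[4] = 63 -> leaves = [39, 30, 60, 86, 63]
  L0: [39, 30, 60, 86, 63]
  L1: h(39,30)=(39*31+30)%997=242 h(60,86)=(60*31+86)%997=949 h(63,63)=(63*31+63)%997=22 -> [242, 949, 22]
  L2: h(242,949)=(242*31+949)%997=475 h(22,22)=(22*31+22)%997=704 -> [475, 704]
  L3: h(475,704)=(475*31+704)%997=474 -> [474]
  root = 474 != target 571
Candidate C: set leaf[3] = 4 -> leaves = [39, 30, 60, 4, 31]
  L0: [39, 30, 60, 4, 31]
  L1: h(39,30)=(39*31+30)%997=242 h(60,4)=(60*31+4)%997=867 h(31,31)=(31*31+31)%997=992 -> [242, 867, 992]
  L2: h(242,867)=(242*31+867)%997=393 h(992,992)=(992*31+992)%997=837 -> [393, 837]
  L3: h(393,837)=(393*31+837)%997=59 -> [59]
  root = 59 != target 571
Candidate D: set leaf[1] = 31 -> leaves = [39, 31, 60, 86, 31]
  L0: [39, 31, 60, 86, 31]
  L1: h(39,31)=(39*31+31)%997=243 h(60,86)=(60*31+86)%997=949 h(31,31)=(31*31+31)%997=992 -> [243, 949, 992]
  L2: h(243,949)=(243*31+949)%997=506 h(992,992)=(992*31+992)%997=837 -> [506, 837]
  L3: h(506,837)=(506*31+837)%997=571 -> [571]
  root = 571 == target 571  ** MATCH **
Candidate D produces the target root.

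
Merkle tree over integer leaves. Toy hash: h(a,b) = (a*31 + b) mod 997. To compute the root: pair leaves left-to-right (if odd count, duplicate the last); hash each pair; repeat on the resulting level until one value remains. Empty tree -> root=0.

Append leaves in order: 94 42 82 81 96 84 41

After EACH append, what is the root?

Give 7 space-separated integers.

Answer: 94 962 542 541 420 36 282

Derivation:
After append 94 (leaves=[94]):
  L0: [94]
  root=94
After append 42 (leaves=[94, 42]):
  L0: [94, 42]
  L1: h(94,42)=(94*31+42)%997=962 -> [962]
  root=962
After append 82 (leaves=[94, 42, 82]):
  L0: [94, 42, 82]
  L1: h(94,42)=(94*31+42)%997=962 h(82,82)=(82*31+82)%997=630 -> [962, 630]
  L2: h(962,630)=(962*31+630)%997=542 -> [542]
  root=542
After append 81 (leaves=[94, 42, 82, 81]):
  L0: [94, 42, 82, 81]
  L1: h(94,42)=(94*31+42)%997=962 h(82,81)=(82*31+81)%997=629 -> [962, 629]
  L2: h(962,629)=(962*31+629)%997=541 -> [541]
  root=541
After append 96 (leaves=[94, 42, 82, 81, 96]):
  L0: [94, 42, 82, 81, 96]
  L1: h(94,42)=(94*31+42)%997=962 h(82,81)=(82*31+81)%997=629 h(96,96)=(96*31+96)%997=81 -> [962, 629, 81]
  L2: h(962,629)=(962*31+629)%997=541 h(81,81)=(81*31+81)%997=598 -> [541, 598]
  L3: h(541,598)=(541*31+598)%997=420 -> [420]
  root=420
After append 84 (leaves=[94, 42, 82, 81, 96, 84]):
  L0: [94, 42, 82, 81, 96, 84]
  L1: h(94,42)=(94*31+42)%997=962 h(82,81)=(82*31+81)%997=629 h(96,84)=(96*31+84)%997=69 -> [962, 629, 69]
  L2: h(962,629)=(962*31+629)%997=541 h(69,69)=(69*31+69)%997=214 -> [541, 214]
  L3: h(541,214)=(541*31+214)%997=36 -> [36]
  root=36
After append 41 (leaves=[94, 42, 82, 81, 96, 84, 41]):
  L0: [94, 42, 82, 81, 96, 84, 41]
  L1: h(94,42)=(94*31+42)%997=962 h(82,81)=(82*31+81)%997=629 h(96,84)=(96*31+84)%997=69 h(41,41)=(41*31+41)%997=315 -> [962, 629, 69, 315]
  L2: h(962,629)=(962*31+629)%997=541 h(69,315)=(69*31+315)%997=460 -> [541, 460]
  L3: h(541,460)=(541*31+460)%997=282 -> [282]
  root=282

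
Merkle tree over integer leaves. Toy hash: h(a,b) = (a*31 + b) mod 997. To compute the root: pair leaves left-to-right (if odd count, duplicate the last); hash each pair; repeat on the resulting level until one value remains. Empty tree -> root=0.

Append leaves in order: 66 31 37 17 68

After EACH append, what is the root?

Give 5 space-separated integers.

Answer: 66 83 766 746 37

Derivation:
After append 66 (leaves=[66]):
  L0: [66]
  root=66
After append 31 (leaves=[66, 31]):
  L0: [66, 31]
  L1: h(66,31)=(66*31+31)%997=83 -> [83]
  root=83
After append 37 (leaves=[66, 31, 37]):
  L0: [66, 31, 37]
  L1: h(66,31)=(66*31+31)%997=83 h(37,37)=(37*31+37)%997=187 -> [83, 187]
  L2: h(83,187)=(83*31+187)%997=766 -> [766]
  root=766
After append 17 (leaves=[66, 31, 37, 17]):
  L0: [66, 31, 37, 17]
  L1: h(66,31)=(66*31+31)%997=83 h(37,17)=(37*31+17)%997=167 -> [83, 167]
  L2: h(83,167)=(83*31+167)%997=746 -> [746]
  root=746
After append 68 (leaves=[66, 31, 37, 17, 68]):
  L0: [66, 31, 37, 17, 68]
  L1: h(66,31)=(66*31+31)%997=83 h(37,17)=(37*31+17)%997=167 h(68,68)=(68*31+68)%997=182 -> [83, 167, 182]
  L2: h(83,167)=(83*31+167)%997=746 h(182,182)=(182*31+182)%997=839 -> [746, 839]
  L3: h(746,839)=(746*31+839)%997=37 -> [37]
  root=37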